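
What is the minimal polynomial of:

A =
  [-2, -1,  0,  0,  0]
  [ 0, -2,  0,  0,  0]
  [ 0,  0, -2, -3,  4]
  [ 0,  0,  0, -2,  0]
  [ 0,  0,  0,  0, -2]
x^2 + 4*x + 4

The characteristic polynomial is χ_A(x) = (x + 2)^5, so the eigenvalues are known. The minimal polynomial is
  m_A(x) = Π_λ (x − λ)^{k_λ}
where k_λ is the size of the *largest* Jordan block for λ (equivalently, the smallest k with (A − λI)^k v = 0 for every generalised eigenvector v of λ).

  λ = -2: largest Jordan block has size 2, contributing (x + 2)^2

So m_A(x) = (x + 2)^2 = x^2 + 4*x + 4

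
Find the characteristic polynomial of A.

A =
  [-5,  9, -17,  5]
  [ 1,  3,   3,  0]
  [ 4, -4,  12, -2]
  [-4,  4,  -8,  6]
x^4 - 16*x^3 + 96*x^2 - 256*x + 256

Expanding det(x·I − A) (e.g. by cofactor expansion or by noting that A is similar to its Jordan form J, which has the same characteristic polynomial as A) gives
  χ_A(x) = x^4 - 16*x^3 + 96*x^2 - 256*x + 256
which factors as (x - 4)^4. The eigenvalues (with algebraic multiplicities) are λ = 4 with multiplicity 4.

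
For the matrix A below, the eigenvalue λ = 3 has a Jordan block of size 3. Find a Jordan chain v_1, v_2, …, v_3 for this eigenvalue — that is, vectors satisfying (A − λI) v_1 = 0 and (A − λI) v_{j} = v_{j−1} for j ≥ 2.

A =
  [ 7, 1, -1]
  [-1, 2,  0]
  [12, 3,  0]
A Jordan chain for λ = 3 of length 3:
v_1 = (3, -3, 9)ᵀ
v_2 = (4, -1, 12)ᵀ
v_3 = (1, 0, 0)ᵀ

Let N = A − (3)·I. We want v_3 with N^3 v_3 = 0 but N^2 v_3 ≠ 0; then v_{j-1} := N · v_j for j = 3, …, 2.

Pick v_3 = (1, 0, 0)ᵀ.
Then v_2 = N · v_3 = (4, -1, 12)ᵀ.
Then v_1 = N · v_2 = (3, -3, 9)ᵀ.

Sanity check: (A − (3)·I) v_1 = (0, 0, 0)ᵀ = 0. ✓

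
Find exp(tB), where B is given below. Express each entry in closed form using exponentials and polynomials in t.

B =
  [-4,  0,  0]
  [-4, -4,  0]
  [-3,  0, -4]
e^{tB} =
  [exp(-4*t), 0, 0]
  [-4*t*exp(-4*t), exp(-4*t), 0]
  [-3*t*exp(-4*t), 0, exp(-4*t)]

Strategy: write B = P · J · P⁻¹ where J is a Jordan canonical form, so e^{tB} = P · e^{tJ} · P⁻¹, and e^{tJ} can be computed block-by-block.

B has Jordan form
J =
  [-4,  1,  0]
  [ 0, -4,  0]
  [ 0,  0, -4]
(up to reordering of blocks).

Per-block formulas:
  For a 2×2 Jordan block J_2(-4): exp(t · J_2(-4)) = e^(-4t)·(I + t·N), where N is the 2×2 nilpotent shift.
  For a 1×1 block at λ = -4: exp(t · [-4]) = [e^(-4t)].

After assembling e^{tJ} and conjugating by P, we get:

e^{tB} =
  [exp(-4*t), 0, 0]
  [-4*t*exp(-4*t), exp(-4*t), 0]
  [-3*t*exp(-4*t), 0, exp(-4*t)]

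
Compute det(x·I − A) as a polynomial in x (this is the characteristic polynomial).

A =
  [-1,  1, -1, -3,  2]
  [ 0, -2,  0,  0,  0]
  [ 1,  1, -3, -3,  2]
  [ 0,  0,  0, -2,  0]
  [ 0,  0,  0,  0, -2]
x^5 + 10*x^4 + 40*x^3 + 80*x^2 + 80*x + 32

Expanding det(x·I − A) (e.g. by cofactor expansion or by noting that A is similar to its Jordan form J, which has the same characteristic polynomial as A) gives
  χ_A(x) = x^5 + 10*x^4 + 40*x^3 + 80*x^2 + 80*x + 32
which factors as (x + 2)^5. The eigenvalues (with algebraic multiplicities) are λ = -2 with multiplicity 5.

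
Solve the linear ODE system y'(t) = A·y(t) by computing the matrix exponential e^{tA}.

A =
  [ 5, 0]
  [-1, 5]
e^{tA} =
  [exp(5*t), 0]
  [-t*exp(5*t), exp(5*t)]

Strategy: write A = P · J · P⁻¹ where J is a Jordan canonical form, so e^{tA} = P · e^{tJ} · P⁻¹, and e^{tJ} can be computed block-by-block.

A has Jordan form
J =
  [5, 1]
  [0, 5]
(up to reordering of blocks).

Per-block formulas:
  For a 2×2 Jordan block J_2(5): exp(t · J_2(5)) = e^(5t)·(I + t·N), where N is the 2×2 nilpotent shift.

After assembling e^{tJ} and conjugating by P, we get:

e^{tA} =
  [exp(5*t), 0]
  [-t*exp(5*t), exp(5*t)]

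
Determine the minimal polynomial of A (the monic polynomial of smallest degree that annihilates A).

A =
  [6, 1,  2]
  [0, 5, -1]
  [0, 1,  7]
x^3 - 18*x^2 + 108*x - 216

The characteristic polynomial is χ_A(x) = (x - 6)^3, so the eigenvalues are known. The minimal polynomial is
  m_A(x) = Π_λ (x − λ)^{k_λ}
where k_λ is the size of the *largest* Jordan block for λ (equivalently, the smallest k with (A − λI)^k v = 0 for every generalised eigenvector v of λ).

  λ = 6: largest Jordan block has size 3, contributing (x − 6)^3

So m_A(x) = (x - 6)^3 = x^3 - 18*x^2 + 108*x - 216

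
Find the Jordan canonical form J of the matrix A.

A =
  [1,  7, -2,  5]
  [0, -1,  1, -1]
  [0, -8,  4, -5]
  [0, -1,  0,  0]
J_3(1) ⊕ J_1(1)

The characteristic polynomial is
  det(x·I − A) = x^4 - 4*x^3 + 6*x^2 - 4*x + 1 = (x - 1)^4

Eigenvalues and multiplicities (the geometric multiplicity of λ is n − rank(A − λI), which equals the number of Jordan blocks for λ):
  λ = 1: algebraic multiplicity = 4, geometric multiplicity = 2

Determining the block sizes for each eigenvalue:
  λ = 1: with am = 4 and gm = 2, the partition is not yet determined (e.g. several partitions of 4 into 2 parts exist). Let N = A − (1)·I. Computing rank(N^1) = 2, rank(N^2) = 1, rank(N^3) = 0; the number of blocks of size ≥ j is rank(N^{j−1}) − rank(N^j), giving [2, 1, 1]. So we have 1 block(s) of size 3, 1 block(s) of size 1 → block sizes [3, 1]

Assembling the blocks gives a Jordan form
J =
  [1, 1, 0, 0]
  [0, 1, 1, 0]
  [0, 0, 1, 0]
  [0, 0, 0, 1]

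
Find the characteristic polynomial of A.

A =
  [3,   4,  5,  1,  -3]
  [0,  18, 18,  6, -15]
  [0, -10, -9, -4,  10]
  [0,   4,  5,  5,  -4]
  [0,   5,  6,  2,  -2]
x^5 - 15*x^4 + 90*x^3 - 270*x^2 + 405*x - 243

Expanding det(x·I − A) (e.g. by cofactor expansion or by noting that A is similar to its Jordan form J, which has the same characteristic polynomial as A) gives
  χ_A(x) = x^5 - 15*x^4 + 90*x^3 - 270*x^2 + 405*x - 243
which factors as (x - 3)^5. The eigenvalues (with algebraic multiplicities) are λ = 3 with multiplicity 5.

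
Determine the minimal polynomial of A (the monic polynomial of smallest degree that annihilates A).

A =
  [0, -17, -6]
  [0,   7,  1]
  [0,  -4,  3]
x^3 - 10*x^2 + 25*x

The characteristic polynomial is χ_A(x) = x*(x - 5)^2, so the eigenvalues are known. The minimal polynomial is
  m_A(x) = Π_λ (x − λ)^{k_λ}
where k_λ is the size of the *largest* Jordan block for λ (equivalently, the smallest k with (A − λI)^k v = 0 for every generalised eigenvector v of λ).

  λ = 0: largest Jordan block has size 1, contributing (x − 0)
  λ = 5: largest Jordan block has size 2, contributing (x − 5)^2

So m_A(x) = x*(x - 5)^2 = x^3 - 10*x^2 + 25*x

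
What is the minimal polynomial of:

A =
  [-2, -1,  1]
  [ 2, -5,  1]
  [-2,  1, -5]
x^2 + 8*x + 16

The characteristic polynomial is χ_A(x) = (x + 4)^3, so the eigenvalues are known. The minimal polynomial is
  m_A(x) = Π_λ (x − λ)^{k_λ}
where k_λ is the size of the *largest* Jordan block for λ (equivalently, the smallest k with (A − λI)^k v = 0 for every generalised eigenvector v of λ).

  λ = -4: largest Jordan block has size 2, contributing (x + 4)^2

So m_A(x) = (x + 4)^2 = x^2 + 8*x + 16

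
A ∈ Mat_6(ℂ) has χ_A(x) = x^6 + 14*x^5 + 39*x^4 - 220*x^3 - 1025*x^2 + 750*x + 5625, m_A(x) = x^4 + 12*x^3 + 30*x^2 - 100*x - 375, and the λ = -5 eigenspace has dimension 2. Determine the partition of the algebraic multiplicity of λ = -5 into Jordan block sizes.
Block sizes for λ = -5: [3, 1]

Step 1 — from the characteristic polynomial, algebraic multiplicity of λ = -5 is 4. From dim ker(A − (-5)·I) = 2, there are exactly 2 Jordan blocks for λ = -5.
Step 2 — from the minimal polynomial, the factor (x + 5)^3 tells us the largest block for λ = -5 has size 3.
Step 3 — with total size 4, 2 blocks, and largest block 3, the block sizes (in nonincreasing order) are [3, 1].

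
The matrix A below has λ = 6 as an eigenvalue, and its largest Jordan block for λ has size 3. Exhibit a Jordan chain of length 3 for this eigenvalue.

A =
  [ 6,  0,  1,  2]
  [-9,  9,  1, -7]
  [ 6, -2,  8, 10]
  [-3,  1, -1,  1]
A Jordan chain for λ = 6 of length 3:
v_1 = (0, 3, -2, 1)ᵀ
v_2 = (1, 1, 2, -1)ᵀ
v_3 = (0, 0, 1, 0)ᵀ

Let N = A − (6)·I. We want v_3 with N^3 v_3 = 0 but N^2 v_3 ≠ 0; then v_{j-1} := N · v_j for j = 3, …, 2.

Pick v_3 = (0, 0, 1, 0)ᵀ.
Then v_2 = N · v_3 = (1, 1, 2, -1)ᵀ.
Then v_1 = N · v_2 = (0, 3, -2, 1)ᵀ.

Sanity check: (A − (6)·I) v_1 = (0, 0, 0, 0)ᵀ = 0. ✓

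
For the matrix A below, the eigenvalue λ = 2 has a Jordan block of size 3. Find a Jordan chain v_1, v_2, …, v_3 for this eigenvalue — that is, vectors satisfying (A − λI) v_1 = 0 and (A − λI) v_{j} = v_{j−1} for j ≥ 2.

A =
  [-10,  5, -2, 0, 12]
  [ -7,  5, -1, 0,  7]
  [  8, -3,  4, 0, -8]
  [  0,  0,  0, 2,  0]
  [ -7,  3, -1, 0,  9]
A Jordan chain for λ = 2 of length 3:
v_1 = (9, 6, -3, 0, 6)ᵀ
v_2 = (-12, -7, 8, 0, -7)ᵀ
v_3 = (1, 0, 0, 0, 0)ᵀ

Let N = A − (2)·I. We want v_3 with N^3 v_3 = 0 but N^2 v_3 ≠ 0; then v_{j-1} := N · v_j for j = 3, …, 2.

Pick v_3 = (1, 0, 0, 0, 0)ᵀ.
Then v_2 = N · v_3 = (-12, -7, 8, 0, -7)ᵀ.
Then v_1 = N · v_2 = (9, 6, -3, 0, 6)ᵀ.

Sanity check: (A − (2)·I) v_1 = (0, 0, 0, 0, 0)ᵀ = 0. ✓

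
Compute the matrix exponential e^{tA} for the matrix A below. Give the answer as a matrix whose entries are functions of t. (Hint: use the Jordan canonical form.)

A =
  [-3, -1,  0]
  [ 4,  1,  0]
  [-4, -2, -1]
e^{tA} =
  [-2*t*exp(-t) + exp(-t), -t*exp(-t), 0]
  [4*t*exp(-t), 2*t*exp(-t) + exp(-t), 0]
  [-4*t*exp(-t), -2*t*exp(-t), exp(-t)]

Strategy: write A = P · J · P⁻¹ where J is a Jordan canonical form, so e^{tA} = P · e^{tJ} · P⁻¹, and e^{tJ} can be computed block-by-block.

A has Jordan form
J =
  [-1,  1,  0]
  [ 0, -1,  0]
  [ 0,  0, -1]
(up to reordering of blocks).

Per-block formulas:
  For a 2×2 Jordan block J_2(-1): exp(t · J_2(-1)) = e^(-1t)·(I + t·N), where N is the 2×2 nilpotent shift.
  For a 1×1 block at λ = -1: exp(t · [-1]) = [e^(-1t)].

After assembling e^{tJ} and conjugating by P, we get:

e^{tA} =
  [-2*t*exp(-t) + exp(-t), -t*exp(-t), 0]
  [4*t*exp(-t), 2*t*exp(-t) + exp(-t), 0]
  [-4*t*exp(-t), -2*t*exp(-t), exp(-t)]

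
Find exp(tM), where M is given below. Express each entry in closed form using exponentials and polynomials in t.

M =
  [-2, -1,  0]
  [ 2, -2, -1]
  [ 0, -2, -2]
e^{tM} =
  [-t^2*exp(-2*t) + exp(-2*t), -t*exp(-2*t), t^2*exp(-2*t)/2]
  [2*t*exp(-2*t), exp(-2*t), -t*exp(-2*t)]
  [-2*t^2*exp(-2*t), -2*t*exp(-2*t), t^2*exp(-2*t) + exp(-2*t)]

Strategy: write M = P · J · P⁻¹ where J is a Jordan canonical form, so e^{tM} = P · e^{tJ} · P⁻¹, and e^{tJ} can be computed block-by-block.

M has Jordan form
J =
  [-2,  1,  0]
  [ 0, -2,  1]
  [ 0,  0, -2]
(up to reordering of blocks).

Per-block formulas:
  For a 3×3 Jordan block J_3(-2): exp(t · J_3(-2)) = e^(-2t)·(I + t·N + (t^2/2)·N^2), where N is the 3×3 nilpotent shift.

After assembling e^{tJ} and conjugating by P, we get:

e^{tM} =
  [-t^2*exp(-2*t) + exp(-2*t), -t*exp(-2*t), t^2*exp(-2*t)/2]
  [2*t*exp(-2*t), exp(-2*t), -t*exp(-2*t)]
  [-2*t^2*exp(-2*t), -2*t*exp(-2*t), t^2*exp(-2*t) + exp(-2*t)]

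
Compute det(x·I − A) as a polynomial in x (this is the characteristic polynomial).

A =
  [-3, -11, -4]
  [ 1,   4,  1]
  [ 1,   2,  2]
x^3 - 3*x^2 + 3*x - 1

Expanding det(x·I − A) (e.g. by cofactor expansion or by noting that A is similar to its Jordan form J, which has the same characteristic polynomial as A) gives
  χ_A(x) = x^3 - 3*x^2 + 3*x - 1
which factors as (x - 1)^3. The eigenvalues (with algebraic multiplicities) are λ = 1 with multiplicity 3.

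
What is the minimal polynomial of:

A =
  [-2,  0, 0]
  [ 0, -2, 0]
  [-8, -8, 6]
x^2 - 4*x - 12

The characteristic polynomial is χ_A(x) = (x - 6)*(x + 2)^2, so the eigenvalues are known. The minimal polynomial is
  m_A(x) = Π_λ (x − λ)^{k_λ}
where k_λ is the size of the *largest* Jordan block for λ (equivalently, the smallest k with (A − λI)^k v = 0 for every generalised eigenvector v of λ).

  λ = -2: largest Jordan block has size 1, contributing (x + 2)
  λ = 6: largest Jordan block has size 1, contributing (x − 6)

So m_A(x) = (x - 6)*(x + 2) = x^2 - 4*x - 12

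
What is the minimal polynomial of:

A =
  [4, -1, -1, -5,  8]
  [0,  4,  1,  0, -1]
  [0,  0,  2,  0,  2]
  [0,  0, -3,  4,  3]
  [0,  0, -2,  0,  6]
x^2 - 8*x + 16

The characteristic polynomial is χ_A(x) = (x - 4)^5, so the eigenvalues are known. The minimal polynomial is
  m_A(x) = Π_λ (x − λ)^{k_λ}
where k_λ is the size of the *largest* Jordan block for λ (equivalently, the smallest k with (A − λI)^k v = 0 for every generalised eigenvector v of λ).

  λ = 4: largest Jordan block has size 2, contributing (x − 4)^2

So m_A(x) = (x - 4)^2 = x^2 - 8*x + 16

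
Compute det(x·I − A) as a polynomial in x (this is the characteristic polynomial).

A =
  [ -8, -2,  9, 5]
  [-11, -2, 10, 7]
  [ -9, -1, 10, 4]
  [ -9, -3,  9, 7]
x^4 - 7*x^3 + 15*x^2 - 13*x + 4

Expanding det(x·I − A) (e.g. by cofactor expansion or by noting that A is similar to its Jordan form J, which has the same characteristic polynomial as A) gives
  χ_A(x) = x^4 - 7*x^3 + 15*x^2 - 13*x + 4
which factors as (x - 4)*(x - 1)^3. The eigenvalues (with algebraic multiplicities) are λ = 1 with multiplicity 3, λ = 4 with multiplicity 1.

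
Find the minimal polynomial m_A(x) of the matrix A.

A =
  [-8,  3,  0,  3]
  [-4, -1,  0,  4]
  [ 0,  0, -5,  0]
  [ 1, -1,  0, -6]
x^2 + 10*x + 25

The characteristic polynomial is χ_A(x) = (x + 5)^4, so the eigenvalues are known. The minimal polynomial is
  m_A(x) = Π_λ (x − λ)^{k_λ}
where k_λ is the size of the *largest* Jordan block for λ (equivalently, the smallest k with (A − λI)^k v = 0 for every generalised eigenvector v of λ).

  λ = -5: largest Jordan block has size 2, contributing (x + 5)^2

So m_A(x) = (x + 5)^2 = x^2 + 10*x + 25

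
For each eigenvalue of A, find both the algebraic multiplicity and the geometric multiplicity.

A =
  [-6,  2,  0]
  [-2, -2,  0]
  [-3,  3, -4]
λ = -4: alg = 3, geom = 2

Step 1 — factor the characteristic polynomial to read off the algebraic multiplicities:
  χ_A(x) = (x + 4)^3

Step 2 — compute geometric multiplicities via the rank-nullity identity g(λ) = n − rank(A − λI):
  rank(A − (-4)·I) = 1, so dim ker(A − (-4)·I) = n − 1 = 2

Summary:
  λ = -4: algebraic multiplicity = 3, geometric multiplicity = 2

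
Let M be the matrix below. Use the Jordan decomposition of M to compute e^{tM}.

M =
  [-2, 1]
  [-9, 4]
e^{tM} =
  [-3*t*exp(t) + exp(t), t*exp(t)]
  [-9*t*exp(t), 3*t*exp(t) + exp(t)]

Strategy: write M = P · J · P⁻¹ where J is a Jordan canonical form, so e^{tM} = P · e^{tJ} · P⁻¹, and e^{tJ} can be computed block-by-block.

M has Jordan form
J =
  [1, 1]
  [0, 1]
(up to reordering of blocks).

Per-block formulas:
  For a 2×2 Jordan block J_2(1): exp(t · J_2(1)) = e^(1t)·(I + t·N), where N is the 2×2 nilpotent shift.

After assembling e^{tJ} and conjugating by P, we get:

e^{tM} =
  [-3*t*exp(t) + exp(t), t*exp(t)]
  [-9*t*exp(t), 3*t*exp(t) + exp(t)]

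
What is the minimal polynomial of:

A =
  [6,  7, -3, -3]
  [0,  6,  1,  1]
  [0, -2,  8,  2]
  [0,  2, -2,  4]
x^3 - 18*x^2 + 108*x - 216

The characteristic polynomial is χ_A(x) = (x - 6)^4, so the eigenvalues are known. The minimal polynomial is
  m_A(x) = Π_λ (x − λ)^{k_λ}
where k_λ is the size of the *largest* Jordan block for λ (equivalently, the smallest k with (A − λI)^k v = 0 for every generalised eigenvector v of λ).

  λ = 6: largest Jordan block has size 3, contributing (x − 6)^3

So m_A(x) = (x - 6)^3 = x^3 - 18*x^2 + 108*x - 216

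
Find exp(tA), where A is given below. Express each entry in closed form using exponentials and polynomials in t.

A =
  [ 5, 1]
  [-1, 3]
e^{tA} =
  [t*exp(4*t) + exp(4*t), t*exp(4*t)]
  [-t*exp(4*t), -t*exp(4*t) + exp(4*t)]

Strategy: write A = P · J · P⁻¹ where J is a Jordan canonical form, so e^{tA} = P · e^{tJ} · P⁻¹, and e^{tJ} can be computed block-by-block.

A has Jordan form
J =
  [4, 1]
  [0, 4]
(up to reordering of blocks).

Per-block formulas:
  For a 2×2 Jordan block J_2(4): exp(t · J_2(4)) = e^(4t)·(I + t·N), where N is the 2×2 nilpotent shift.

After assembling e^{tJ} and conjugating by P, we get:

e^{tA} =
  [t*exp(4*t) + exp(4*t), t*exp(4*t)]
  [-t*exp(4*t), -t*exp(4*t) + exp(4*t)]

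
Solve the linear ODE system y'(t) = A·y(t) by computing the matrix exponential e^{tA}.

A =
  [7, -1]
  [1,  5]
e^{tA} =
  [t*exp(6*t) + exp(6*t), -t*exp(6*t)]
  [t*exp(6*t), -t*exp(6*t) + exp(6*t)]

Strategy: write A = P · J · P⁻¹ where J is a Jordan canonical form, so e^{tA} = P · e^{tJ} · P⁻¹, and e^{tJ} can be computed block-by-block.

A has Jordan form
J =
  [6, 1]
  [0, 6]
(up to reordering of blocks).

Per-block formulas:
  For a 2×2 Jordan block J_2(6): exp(t · J_2(6)) = e^(6t)·(I + t·N), where N is the 2×2 nilpotent shift.

After assembling e^{tJ} and conjugating by P, we get:

e^{tA} =
  [t*exp(6*t) + exp(6*t), -t*exp(6*t)]
  [t*exp(6*t), -t*exp(6*t) + exp(6*t)]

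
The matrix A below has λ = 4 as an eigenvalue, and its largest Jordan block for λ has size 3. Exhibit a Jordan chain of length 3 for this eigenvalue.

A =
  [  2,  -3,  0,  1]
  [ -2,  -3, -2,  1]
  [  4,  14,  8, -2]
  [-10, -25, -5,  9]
A Jordan chain for λ = 4 of length 3:
v_1 = (2, 2, -4, 10)ᵀ
v_2 = (-3, -7, 14, -25)ᵀ
v_3 = (0, 1, 0, 0)ᵀ

Let N = A − (4)·I. We want v_3 with N^3 v_3 = 0 but N^2 v_3 ≠ 0; then v_{j-1} := N · v_j for j = 3, …, 2.

Pick v_3 = (0, 1, 0, 0)ᵀ.
Then v_2 = N · v_3 = (-3, -7, 14, -25)ᵀ.
Then v_1 = N · v_2 = (2, 2, -4, 10)ᵀ.

Sanity check: (A − (4)·I) v_1 = (0, 0, 0, 0)ᵀ = 0. ✓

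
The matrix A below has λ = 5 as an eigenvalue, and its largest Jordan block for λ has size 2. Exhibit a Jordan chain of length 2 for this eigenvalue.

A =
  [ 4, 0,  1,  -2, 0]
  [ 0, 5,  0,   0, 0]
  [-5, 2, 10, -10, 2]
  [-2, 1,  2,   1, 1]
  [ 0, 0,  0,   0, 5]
A Jordan chain for λ = 5 of length 2:
v_1 = (-1, 0, -5, -2, 0)ᵀ
v_2 = (1, 0, 0, 0, 0)ᵀ

Let N = A − (5)·I. We want v_2 with N^2 v_2 = 0 but N^1 v_2 ≠ 0; then v_{j-1} := N · v_j for j = 2, …, 2.

Pick v_2 = (1, 0, 0, 0, 0)ᵀ.
Then v_1 = N · v_2 = (-1, 0, -5, -2, 0)ᵀ.

Sanity check: (A − (5)·I) v_1 = (0, 0, 0, 0, 0)ᵀ = 0. ✓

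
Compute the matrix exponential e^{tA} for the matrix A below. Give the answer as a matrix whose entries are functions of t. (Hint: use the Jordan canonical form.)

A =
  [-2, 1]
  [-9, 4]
e^{tA} =
  [-3*t*exp(t) + exp(t), t*exp(t)]
  [-9*t*exp(t), 3*t*exp(t) + exp(t)]

Strategy: write A = P · J · P⁻¹ where J is a Jordan canonical form, so e^{tA} = P · e^{tJ} · P⁻¹, and e^{tJ} can be computed block-by-block.

A has Jordan form
J =
  [1, 1]
  [0, 1]
(up to reordering of blocks).

Per-block formulas:
  For a 2×2 Jordan block J_2(1): exp(t · J_2(1)) = e^(1t)·(I + t·N), where N is the 2×2 nilpotent shift.

After assembling e^{tJ} and conjugating by P, we get:

e^{tA} =
  [-3*t*exp(t) + exp(t), t*exp(t)]
  [-9*t*exp(t), 3*t*exp(t) + exp(t)]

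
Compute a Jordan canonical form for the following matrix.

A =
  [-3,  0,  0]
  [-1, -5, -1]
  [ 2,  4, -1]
J_2(-3) ⊕ J_1(-3)

The characteristic polynomial is
  det(x·I − A) = x^3 + 9*x^2 + 27*x + 27 = (x + 3)^3

Eigenvalues and multiplicities (the geometric multiplicity of λ is n − rank(A − λI), which equals the number of Jordan blocks for λ):
  λ = -3: algebraic multiplicity = 3, geometric multiplicity = 2

Determining the block sizes for each eigenvalue:
  λ = -3: 2 blocks summing to 3 forces exactly one block of size 2 and the rest size 1 → block sizes [2, 1]

Assembling the blocks gives a Jordan form
J =
  [-3,  1,  0]
  [ 0, -3,  0]
  [ 0,  0, -3]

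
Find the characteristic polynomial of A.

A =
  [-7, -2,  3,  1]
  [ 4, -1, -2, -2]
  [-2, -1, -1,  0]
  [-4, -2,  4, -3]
x^4 + 12*x^3 + 54*x^2 + 108*x + 81

Expanding det(x·I − A) (e.g. by cofactor expansion or by noting that A is similar to its Jordan form J, which has the same characteristic polynomial as A) gives
  χ_A(x) = x^4 + 12*x^3 + 54*x^2 + 108*x + 81
which factors as (x + 3)^4. The eigenvalues (with algebraic multiplicities) are λ = -3 with multiplicity 4.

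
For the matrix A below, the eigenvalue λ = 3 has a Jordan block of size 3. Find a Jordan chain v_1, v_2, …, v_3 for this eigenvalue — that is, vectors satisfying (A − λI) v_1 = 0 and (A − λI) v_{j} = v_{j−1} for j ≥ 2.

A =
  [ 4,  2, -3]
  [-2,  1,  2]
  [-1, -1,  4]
A Jordan chain for λ = 3 of length 3:
v_1 = (1, -2, -1)ᵀ
v_2 = (2, -2, -1)ᵀ
v_3 = (0, 1, 0)ᵀ

Let N = A − (3)·I. We want v_3 with N^3 v_3 = 0 but N^2 v_3 ≠ 0; then v_{j-1} := N · v_j for j = 3, …, 2.

Pick v_3 = (0, 1, 0)ᵀ.
Then v_2 = N · v_3 = (2, -2, -1)ᵀ.
Then v_1 = N · v_2 = (1, -2, -1)ᵀ.

Sanity check: (A − (3)·I) v_1 = (0, 0, 0)ᵀ = 0. ✓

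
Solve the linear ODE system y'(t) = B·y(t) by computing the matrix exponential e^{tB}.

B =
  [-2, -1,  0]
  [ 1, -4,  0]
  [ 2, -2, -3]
e^{tB} =
  [t*exp(-3*t) + exp(-3*t), -t*exp(-3*t), 0]
  [t*exp(-3*t), -t*exp(-3*t) + exp(-3*t), 0]
  [2*t*exp(-3*t), -2*t*exp(-3*t), exp(-3*t)]

Strategy: write B = P · J · P⁻¹ where J is a Jordan canonical form, so e^{tB} = P · e^{tJ} · P⁻¹, and e^{tJ} can be computed block-by-block.

B has Jordan form
J =
  [-3,  1,  0]
  [ 0, -3,  0]
  [ 0,  0, -3]
(up to reordering of blocks).

Per-block formulas:
  For a 1×1 block at λ = -3: exp(t · [-3]) = [e^(-3t)].
  For a 2×2 Jordan block J_2(-3): exp(t · J_2(-3)) = e^(-3t)·(I + t·N), where N is the 2×2 nilpotent shift.

After assembling e^{tJ} and conjugating by P, we get:

e^{tB} =
  [t*exp(-3*t) + exp(-3*t), -t*exp(-3*t), 0]
  [t*exp(-3*t), -t*exp(-3*t) + exp(-3*t), 0]
  [2*t*exp(-3*t), -2*t*exp(-3*t), exp(-3*t)]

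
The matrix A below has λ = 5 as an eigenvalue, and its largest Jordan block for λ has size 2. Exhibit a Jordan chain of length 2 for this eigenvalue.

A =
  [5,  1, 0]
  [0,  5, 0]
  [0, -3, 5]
A Jordan chain for λ = 5 of length 2:
v_1 = (1, 0, -3)ᵀ
v_2 = (0, 1, 0)ᵀ

Let N = A − (5)·I. We want v_2 with N^2 v_2 = 0 but N^1 v_2 ≠ 0; then v_{j-1} := N · v_j for j = 2, …, 2.

Pick v_2 = (0, 1, 0)ᵀ.
Then v_1 = N · v_2 = (1, 0, -3)ᵀ.

Sanity check: (A − (5)·I) v_1 = (0, 0, 0)ᵀ = 0. ✓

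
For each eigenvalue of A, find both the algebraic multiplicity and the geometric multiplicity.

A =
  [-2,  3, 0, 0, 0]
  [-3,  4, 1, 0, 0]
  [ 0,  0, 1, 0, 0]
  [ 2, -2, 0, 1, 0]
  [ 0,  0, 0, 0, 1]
λ = 1: alg = 5, geom = 3

Step 1 — factor the characteristic polynomial to read off the algebraic multiplicities:
  χ_A(x) = (x - 1)^5

Step 2 — compute geometric multiplicities via the rank-nullity identity g(λ) = n − rank(A − λI):
  rank(A − (1)·I) = 2, so dim ker(A − (1)·I) = n − 2 = 3

Summary:
  λ = 1: algebraic multiplicity = 5, geometric multiplicity = 3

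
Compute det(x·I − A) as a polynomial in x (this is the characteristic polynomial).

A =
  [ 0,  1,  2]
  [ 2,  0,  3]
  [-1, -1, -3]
x^3 + 3*x^2 + 3*x + 1

Expanding det(x·I − A) (e.g. by cofactor expansion or by noting that A is similar to its Jordan form J, which has the same characteristic polynomial as A) gives
  χ_A(x) = x^3 + 3*x^2 + 3*x + 1
which factors as (x + 1)^3. The eigenvalues (with algebraic multiplicities) are λ = -1 with multiplicity 3.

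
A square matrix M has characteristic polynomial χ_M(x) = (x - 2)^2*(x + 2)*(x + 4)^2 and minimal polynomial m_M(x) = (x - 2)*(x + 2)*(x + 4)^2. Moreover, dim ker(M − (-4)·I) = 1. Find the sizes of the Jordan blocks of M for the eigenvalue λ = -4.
Block sizes for λ = -4: [2]

Step 1 — from the characteristic polynomial, algebraic multiplicity of λ = -4 is 2. From dim ker(M − (-4)·I) = 1, there are exactly 1 Jordan blocks for λ = -4.
Step 2 — from the minimal polynomial, the factor (x + 4)^2 tells us the largest block for λ = -4 has size 2.
Step 3 — with total size 2, 1 blocks, and largest block 2, the block sizes (in nonincreasing order) are [2].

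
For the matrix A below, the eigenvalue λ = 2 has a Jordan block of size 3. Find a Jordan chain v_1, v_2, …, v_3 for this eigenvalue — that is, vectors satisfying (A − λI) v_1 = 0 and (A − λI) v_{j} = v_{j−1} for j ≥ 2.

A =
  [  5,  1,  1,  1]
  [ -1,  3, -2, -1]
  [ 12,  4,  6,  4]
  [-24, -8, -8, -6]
A Jordan chain for λ = 2 of length 3:
v_1 = (-4, -4, -16, 32)ᵀ
v_2 = (3, -1, 12, -24)ᵀ
v_3 = (1, 0, 0, 0)ᵀ

Let N = A − (2)·I. We want v_3 with N^3 v_3 = 0 but N^2 v_3 ≠ 0; then v_{j-1} := N · v_j for j = 3, …, 2.

Pick v_3 = (1, 0, 0, 0)ᵀ.
Then v_2 = N · v_3 = (3, -1, 12, -24)ᵀ.
Then v_1 = N · v_2 = (-4, -4, -16, 32)ᵀ.

Sanity check: (A − (2)·I) v_1 = (0, 0, 0, 0)ᵀ = 0. ✓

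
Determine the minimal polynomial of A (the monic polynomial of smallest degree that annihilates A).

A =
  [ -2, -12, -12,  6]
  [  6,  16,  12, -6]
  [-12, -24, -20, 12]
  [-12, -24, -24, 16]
x^2 - 2*x - 8

The characteristic polynomial is χ_A(x) = (x - 4)^3*(x + 2), so the eigenvalues are known. The minimal polynomial is
  m_A(x) = Π_λ (x − λ)^{k_λ}
where k_λ is the size of the *largest* Jordan block for λ (equivalently, the smallest k with (A − λI)^k v = 0 for every generalised eigenvector v of λ).

  λ = -2: largest Jordan block has size 1, contributing (x + 2)
  λ = 4: largest Jordan block has size 1, contributing (x − 4)

So m_A(x) = (x - 4)*(x + 2) = x^2 - 2*x - 8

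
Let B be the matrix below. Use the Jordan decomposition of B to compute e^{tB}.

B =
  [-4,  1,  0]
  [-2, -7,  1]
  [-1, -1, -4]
e^{tB} =
  [-t^2*exp(-5*t)/2 + t*exp(-5*t) + exp(-5*t), -t^2*exp(-5*t)/2 + t*exp(-5*t), t^2*exp(-5*t)/2]
  [t^2*exp(-5*t)/2 - 2*t*exp(-5*t), t^2*exp(-5*t)/2 - 2*t*exp(-5*t) + exp(-5*t), -t^2*exp(-5*t)/2 + t*exp(-5*t)]
  [-t*exp(-5*t), -t*exp(-5*t), t*exp(-5*t) + exp(-5*t)]

Strategy: write B = P · J · P⁻¹ where J is a Jordan canonical form, so e^{tB} = P · e^{tJ} · P⁻¹, and e^{tJ} can be computed block-by-block.

B has Jordan form
J =
  [-5,  1,  0]
  [ 0, -5,  1]
  [ 0,  0, -5]
(up to reordering of blocks).

Per-block formulas:
  For a 3×3 Jordan block J_3(-5): exp(t · J_3(-5)) = e^(-5t)·(I + t·N + (t^2/2)·N^2), where N is the 3×3 nilpotent shift.

After assembling e^{tJ} and conjugating by P, we get:

e^{tB} =
  [-t^2*exp(-5*t)/2 + t*exp(-5*t) + exp(-5*t), -t^2*exp(-5*t)/2 + t*exp(-5*t), t^2*exp(-5*t)/2]
  [t^2*exp(-5*t)/2 - 2*t*exp(-5*t), t^2*exp(-5*t)/2 - 2*t*exp(-5*t) + exp(-5*t), -t^2*exp(-5*t)/2 + t*exp(-5*t)]
  [-t*exp(-5*t), -t*exp(-5*t), t*exp(-5*t) + exp(-5*t)]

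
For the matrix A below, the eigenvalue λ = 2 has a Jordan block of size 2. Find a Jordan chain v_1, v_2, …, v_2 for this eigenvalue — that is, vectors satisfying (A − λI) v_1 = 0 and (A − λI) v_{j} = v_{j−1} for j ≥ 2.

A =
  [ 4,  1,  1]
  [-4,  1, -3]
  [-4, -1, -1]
A Jordan chain for λ = 2 of length 2:
v_1 = (1, -1, -1)ᵀ
v_2 = (0, 1, 0)ᵀ

Let N = A − (2)·I. We want v_2 with N^2 v_2 = 0 but N^1 v_2 ≠ 0; then v_{j-1} := N · v_j for j = 2, …, 2.

Pick v_2 = (0, 1, 0)ᵀ.
Then v_1 = N · v_2 = (1, -1, -1)ᵀ.

Sanity check: (A − (2)·I) v_1 = (0, 0, 0)ᵀ = 0. ✓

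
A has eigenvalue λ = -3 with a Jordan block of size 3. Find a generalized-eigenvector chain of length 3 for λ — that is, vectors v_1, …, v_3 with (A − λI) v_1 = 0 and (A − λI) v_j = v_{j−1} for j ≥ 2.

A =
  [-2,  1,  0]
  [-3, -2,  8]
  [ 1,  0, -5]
A Jordan chain for λ = -3 of length 3:
v_1 = (-2, 2, -1)ᵀ
v_2 = (1, -3, 1)ᵀ
v_3 = (1, 0, 0)ᵀ

Let N = A − (-3)·I. We want v_3 with N^3 v_3 = 0 but N^2 v_3 ≠ 0; then v_{j-1} := N · v_j for j = 3, …, 2.

Pick v_3 = (1, 0, 0)ᵀ.
Then v_2 = N · v_3 = (1, -3, 1)ᵀ.
Then v_1 = N · v_2 = (-2, 2, -1)ᵀ.

Sanity check: (A − (-3)·I) v_1 = (0, 0, 0)ᵀ = 0. ✓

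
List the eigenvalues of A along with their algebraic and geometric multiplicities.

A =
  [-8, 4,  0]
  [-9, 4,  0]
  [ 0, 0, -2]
λ = -2: alg = 3, geom = 2

Step 1 — factor the characteristic polynomial to read off the algebraic multiplicities:
  χ_A(x) = (x + 2)^3

Step 2 — compute geometric multiplicities via the rank-nullity identity g(λ) = n − rank(A − λI):
  rank(A − (-2)·I) = 1, so dim ker(A − (-2)·I) = n − 1 = 2

Summary:
  λ = -2: algebraic multiplicity = 3, geometric multiplicity = 2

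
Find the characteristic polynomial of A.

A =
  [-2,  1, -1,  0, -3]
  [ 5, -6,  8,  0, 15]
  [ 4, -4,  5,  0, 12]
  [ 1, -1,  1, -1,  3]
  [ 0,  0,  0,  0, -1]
x^5 + 5*x^4 + 10*x^3 + 10*x^2 + 5*x + 1

Expanding det(x·I − A) (e.g. by cofactor expansion or by noting that A is similar to its Jordan form J, which has the same characteristic polynomial as A) gives
  χ_A(x) = x^5 + 5*x^4 + 10*x^3 + 10*x^2 + 5*x + 1
which factors as (x + 1)^5. The eigenvalues (with algebraic multiplicities) are λ = -1 with multiplicity 5.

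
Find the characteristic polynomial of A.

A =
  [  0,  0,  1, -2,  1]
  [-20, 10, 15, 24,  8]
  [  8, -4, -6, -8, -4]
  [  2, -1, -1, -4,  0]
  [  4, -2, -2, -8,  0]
x^5

Expanding det(x·I − A) (e.g. by cofactor expansion or by noting that A is similar to its Jordan form J, which has the same characteristic polynomial as A) gives
  χ_A(x) = x^5
which factors as x^5. The eigenvalues (with algebraic multiplicities) are λ = 0 with multiplicity 5.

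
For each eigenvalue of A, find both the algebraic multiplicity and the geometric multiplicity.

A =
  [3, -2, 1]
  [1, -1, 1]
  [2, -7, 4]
λ = 2: alg = 3, geom = 1

Step 1 — factor the characteristic polynomial to read off the algebraic multiplicities:
  χ_A(x) = (x - 2)^3

Step 2 — compute geometric multiplicities via the rank-nullity identity g(λ) = n − rank(A − λI):
  rank(A − (2)·I) = 2, so dim ker(A − (2)·I) = n − 2 = 1

Summary:
  λ = 2: algebraic multiplicity = 3, geometric multiplicity = 1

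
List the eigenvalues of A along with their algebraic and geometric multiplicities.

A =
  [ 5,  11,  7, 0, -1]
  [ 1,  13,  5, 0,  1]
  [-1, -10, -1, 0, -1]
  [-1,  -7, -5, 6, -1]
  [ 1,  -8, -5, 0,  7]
λ = 6: alg = 5, geom = 3

Step 1 — factor the characteristic polynomial to read off the algebraic multiplicities:
  χ_A(x) = (x - 6)^5

Step 2 — compute geometric multiplicities via the rank-nullity identity g(λ) = n − rank(A − λI):
  rank(A − (6)·I) = 2, so dim ker(A − (6)·I) = n − 2 = 3

Summary:
  λ = 6: algebraic multiplicity = 5, geometric multiplicity = 3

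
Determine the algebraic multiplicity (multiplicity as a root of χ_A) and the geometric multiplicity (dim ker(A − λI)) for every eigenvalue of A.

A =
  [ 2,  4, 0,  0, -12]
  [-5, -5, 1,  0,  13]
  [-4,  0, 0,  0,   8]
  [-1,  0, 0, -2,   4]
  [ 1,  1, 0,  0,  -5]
λ = -2: alg = 5, geom = 2

Step 1 — factor the characteristic polynomial to read off the algebraic multiplicities:
  χ_A(x) = (x + 2)^5

Step 2 — compute geometric multiplicities via the rank-nullity identity g(λ) = n − rank(A − λI):
  rank(A − (-2)·I) = 3, so dim ker(A − (-2)·I) = n − 3 = 2

Summary:
  λ = -2: algebraic multiplicity = 5, geometric multiplicity = 2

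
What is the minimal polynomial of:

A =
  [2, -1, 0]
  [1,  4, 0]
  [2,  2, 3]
x^2 - 6*x + 9

The characteristic polynomial is χ_A(x) = (x - 3)^3, so the eigenvalues are known. The minimal polynomial is
  m_A(x) = Π_λ (x − λ)^{k_λ}
where k_λ is the size of the *largest* Jordan block for λ (equivalently, the smallest k with (A − λI)^k v = 0 for every generalised eigenvector v of λ).

  λ = 3: largest Jordan block has size 2, contributing (x − 3)^2

So m_A(x) = (x - 3)^2 = x^2 - 6*x + 9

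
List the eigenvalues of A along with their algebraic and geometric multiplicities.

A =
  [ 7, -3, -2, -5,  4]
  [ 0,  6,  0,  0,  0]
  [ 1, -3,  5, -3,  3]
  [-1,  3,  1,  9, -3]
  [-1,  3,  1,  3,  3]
λ = 6: alg = 5, geom = 3

Step 1 — factor the characteristic polynomial to read off the algebraic multiplicities:
  χ_A(x) = (x - 6)^5

Step 2 — compute geometric multiplicities via the rank-nullity identity g(λ) = n − rank(A − λI):
  rank(A − (6)·I) = 2, so dim ker(A − (6)·I) = n − 2 = 3

Summary:
  λ = 6: algebraic multiplicity = 5, geometric multiplicity = 3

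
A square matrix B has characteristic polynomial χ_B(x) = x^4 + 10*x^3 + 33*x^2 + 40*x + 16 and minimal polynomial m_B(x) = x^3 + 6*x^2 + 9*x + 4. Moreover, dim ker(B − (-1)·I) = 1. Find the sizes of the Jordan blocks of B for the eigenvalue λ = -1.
Block sizes for λ = -1: [2]

Step 1 — from the characteristic polynomial, algebraic multiplicity of λ = -1 is 2. From dim ker(B − (-1)·I) = 1, there are exactly 1 Jordan blocks for λ = -1.
Step 2 — from the minimal polynomial, the factor (x + 1)^2 tells us the largest block for λ = -1 has size 2.
Step 3 — with total size 2, 1 blocks, and largest block 2, the block sizes (in nonincreasing order) are [2].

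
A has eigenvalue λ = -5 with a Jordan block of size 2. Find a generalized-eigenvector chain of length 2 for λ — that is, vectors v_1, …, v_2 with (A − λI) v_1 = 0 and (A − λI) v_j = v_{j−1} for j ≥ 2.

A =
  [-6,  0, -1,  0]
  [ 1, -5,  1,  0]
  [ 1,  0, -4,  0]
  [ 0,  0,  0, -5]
A Jordan chain for λ = -5 of length 2:
v_1 = (-1, 1, 1, 0)ᵀ
v_2 = (1, 0, 0, 0)ᵀ

Let N = A − (-5)·I. We want v_2 with N^2 v_2 = 0 but N^1 v_2 ≠ 0; then v_{j-1} := N · v_j for j = 2, …, 2.

Pick v_2 = (1, 0, 0, 0)ᵀ.
Then v_1 = N · v_2 = (-1, 1, 1, 0)ᵀ.

Sanity check: (A − (-5)·I) v_1 = (0, 0, 0, 0)ᵀ = 0. ✓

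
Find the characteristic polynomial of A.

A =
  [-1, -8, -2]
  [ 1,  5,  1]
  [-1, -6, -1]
x^3 - 3*x^2 + 3*x - 1

Expanding det(x·I − A) (e.g. by cofactor expansion or by noting that A is similar to its Jordan form J, which has the same characteristic polynomial as A) gives
  χ_A(x) = x^3 - 3*x^2 + 3*x - 1
which factors as (x - 1)^3. The eigenvalues (with algebraic multiplicities) are λ = 1 with multiplicity 3.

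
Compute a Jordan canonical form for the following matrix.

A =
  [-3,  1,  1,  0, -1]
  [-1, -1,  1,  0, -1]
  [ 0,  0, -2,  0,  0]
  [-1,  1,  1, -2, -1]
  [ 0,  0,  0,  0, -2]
J_2(-2) ⊕ J_1(-2) ⊕ J_1(-2) ⊕ J_1(-2)

The characteristic polynomial is
  det(x·I − A) = x^5 + 10*x^4 + 40*x^3 + 80*x^2 + 80*x + 32 = (x + 2)^5

Eigenvalues and multiplicities (the geometric multiplicity of λ is n − rank(A − λI), which equals the number of Jordan blocks for λ):
  λ = -2: algebraic multiplicity = 5, geometric multiplicity = 4

Determining the block sizes for each eigenvalue:
  λ = -2: 4 blocks summing to 5 forces exactly one block of size 2 and the rest size 1 → block sizes [2, 1, 1, 1]

Assembling the blocks gives a Jordan form
J =
  [-2,  1,  0,  0,  0]
  [ 0, -2,  0,  0,  0]
  [ 0,  0, -2,  0,  0]
  [ 0,  0,  0, -2,  0]
  [ 0,  0,  0,  0, -2]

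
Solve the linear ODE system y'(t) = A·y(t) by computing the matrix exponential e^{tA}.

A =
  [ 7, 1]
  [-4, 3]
e^{tA} =
  [2*t*exp(5*t) + exp(5*t), t*exp(5*t)]
  [-4*t*exp(5*t), -2*t*exp(5*t) + exp(5*t)]

Strategy: write A = P · J · P⁻¹ where J is a Jordan canonical form, so e^{tA} = P · e^{tJ} · P⁻¹, and e^{tJ} can be computed block-by-block.

A has Jordan form
J =
  [5, 1]
  [0, 5]
(up to reordering of blocks).

Per-block formulas:
  For a 2×2 Jordan block J_2(5): exp(t · J_2(5)) = e^(5t)·(I + t·N), where N is the 2×2 nilpotent shift.

After assembling e^{tJ} and conjugating by P, we get:

e^{tA} =
  [2*t*exp(5*t) + exp(5*t), t*exp(5*t)]
  [-4*t*exp(5*t), -2*t*exp(5*t) + exp(5*t)]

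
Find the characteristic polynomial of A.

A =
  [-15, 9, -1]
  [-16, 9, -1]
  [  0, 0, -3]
x^3 + 9*x^2 + 27*x + 27

Expanding det(x·I − A) (e.g. by cofactor expansion or by noting that A is similar to its Jordan form J, which has the same characteristic polynomial as A) gives
  χ_A(x) = x^3 + 9*x^2 + 27*x + 27
which factors as (x + 3)^3. The eigenvalues (with algebraic multiplicities) are λ = -3 with multiplicity 3.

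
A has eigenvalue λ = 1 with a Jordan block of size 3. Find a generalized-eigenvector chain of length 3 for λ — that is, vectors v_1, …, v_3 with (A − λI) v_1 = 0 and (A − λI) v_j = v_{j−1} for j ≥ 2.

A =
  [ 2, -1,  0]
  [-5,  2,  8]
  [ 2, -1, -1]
A Jordan chain for λ = 1 of length 3:
v_1 = (6, 6, 3)ᵀ
v_2 = (1, -5, 2)ᵀ
v_3 = (1, 0, 0)ᵀ

Let N = A − (1)·I. We want v_3 with N^3 v_3 = 0 but N^2 v_3 ≠ 0; then v_{j-1} := N · v_j for j = 3, …, 2.

Pick v_3 = (1, 0, 0)ᵀ.
Then v_2 = N · v_3 = (1, -5, 2)ᵀ.
Then v_1 = N · v_2 = (6, 6, 3)ᵀ.

Sanity check: (A − (1)·I) v_1 = (0, 0, 0)ᵀ = 0. ✓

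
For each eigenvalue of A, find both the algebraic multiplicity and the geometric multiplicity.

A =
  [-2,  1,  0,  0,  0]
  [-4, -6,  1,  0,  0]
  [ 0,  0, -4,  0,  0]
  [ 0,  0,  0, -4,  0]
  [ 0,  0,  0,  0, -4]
λ = -4: alg = 5, geom = 3

Step 1 — factor the characteristic polynomial to read off the algebraic multiplicities:
  χ_A(x) = (x + 4)^5

Step 2 — compute geometric multiplicities via the rank-nullity identity g(λ) = n − rank(A − λI):
  rank(A − (-4)·I) = 2, so dim ker(A − (-4)·I) = n − 2 = 3

Summary:
  λ = -4: algebraic multiplicity = 5, geometric multiplicity = 3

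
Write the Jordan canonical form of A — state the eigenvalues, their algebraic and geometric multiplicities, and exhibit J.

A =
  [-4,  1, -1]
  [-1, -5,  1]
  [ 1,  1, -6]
J_3(-5)

The characteristic polynomial is
  det(x·I − A) = x^3 + 15*x^2 + 75*x + 125 = (x + 5)^3

Eigenvalues and multiplicities (the geometric multiplicity of λ is n − rank(A − λI), which equals the number of Jordan blocks for λ):
  λ = -5: algebraic multiplicity = 3, geometric multiplicity = 1

Determining the block sizes for each eigenvalue:
  λ = -5: one block (gm = 1), so the single block has size am = 3 → block sizes [3]

Assembling the blocks gives a Jordan form
J =
  [-5,  1,  0]
  [ 0, -5,  1]
  [ 0,  0, -5]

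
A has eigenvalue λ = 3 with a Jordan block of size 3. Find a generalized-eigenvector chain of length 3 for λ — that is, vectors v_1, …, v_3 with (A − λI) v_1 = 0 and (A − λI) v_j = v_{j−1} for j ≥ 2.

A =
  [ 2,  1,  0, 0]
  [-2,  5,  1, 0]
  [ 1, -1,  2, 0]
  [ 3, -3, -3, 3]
A Jordan chain for λ = 3 of length 3:
v_1 = (-1, -1, 0, 0)ᵀ
v_2 = (-1, -2, 1, 3)ᵀ
v_3 = (1, 0, 0, 0)ᵀ

Let N = A − (3)·I. We want v_3 with N^3 v_3 = 0 but N^2 v_3 ≠ 0; then v_{j-1} := N · v_j for j = 3, …, 2.

Pick v_3 = (1, 0, 0, 0)ᵀ.
Then v_2 = N · v_3 = (-1, -2, 1, 3)ᵀ.
Then v_1 = N · v_2 = (-1, -1, 0, 0)ᵀ.

Sanity check: (A − (3)·I) v_1 = (0, 0, 0, 0)ᵀ = 0. ✓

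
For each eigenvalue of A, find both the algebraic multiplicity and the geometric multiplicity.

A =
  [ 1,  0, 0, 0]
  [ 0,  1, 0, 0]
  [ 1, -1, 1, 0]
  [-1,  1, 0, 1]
λ = 1: alg = 4, geom = 3

Step 1 — factor the characteristic polynomial to read off the algebraic multiplicities:
  χ_A(x) = (x - 1)^4

Step 2 — compute geometric multiplicities via the rank-nullity identity g(λ) = n − rank(A − λI):
  rank(A − (1)·I) = 1, so dim ker(A − (1)·I) = n − 1 = 3

Summary:
  λ = 1: algebraic multiplicity = 4, geometric multiplicity = 3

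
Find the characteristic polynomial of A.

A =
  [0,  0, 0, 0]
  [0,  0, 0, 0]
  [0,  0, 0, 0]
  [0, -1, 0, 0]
x^4

Expanding det(x·I − A) (e.g. by cofactor expansion or by noting that A is similar to its Jordan form J, which has the same characteristic polynomial as A) gives
  χ_A(x) = x^4
which factors as x^4. The eigenvalues (with algebraic multiplicities) are λ = 0 with multiplicity 4.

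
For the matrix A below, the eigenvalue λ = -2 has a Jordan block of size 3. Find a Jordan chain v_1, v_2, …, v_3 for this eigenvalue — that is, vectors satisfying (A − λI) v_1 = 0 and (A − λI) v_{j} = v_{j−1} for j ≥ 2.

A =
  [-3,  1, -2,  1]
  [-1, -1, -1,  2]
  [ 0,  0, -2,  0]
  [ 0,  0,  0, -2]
A Jordan chain for λ = -2 of length 3:
v_1 = (1, 1, 0, 0)ᵀ
v_2 = (-2, -1, 0, 0)ᵀ
v_3 = (0, 0, 1, 0)ᵀ

Let N = A − (-2)·I. We want v_3 with N^3 v_3 = 0 but N^2 v_3 ≠ 0; then v_{j-1} := N · v_j for j = 3, …, 2.

Pick v_3 = (0, 0, 1, 0)ᵀ.
Then v_2 = N · v_3 = (-2, -1, 0, 0)ᵀ.
Then v_1 = N · v_2 = (1, 1, 0, 0)ᵀ.

Sanity check: (A − (-2)·I) v_1 = (0, 0, 0, 0)ᵀ = 0. ✓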